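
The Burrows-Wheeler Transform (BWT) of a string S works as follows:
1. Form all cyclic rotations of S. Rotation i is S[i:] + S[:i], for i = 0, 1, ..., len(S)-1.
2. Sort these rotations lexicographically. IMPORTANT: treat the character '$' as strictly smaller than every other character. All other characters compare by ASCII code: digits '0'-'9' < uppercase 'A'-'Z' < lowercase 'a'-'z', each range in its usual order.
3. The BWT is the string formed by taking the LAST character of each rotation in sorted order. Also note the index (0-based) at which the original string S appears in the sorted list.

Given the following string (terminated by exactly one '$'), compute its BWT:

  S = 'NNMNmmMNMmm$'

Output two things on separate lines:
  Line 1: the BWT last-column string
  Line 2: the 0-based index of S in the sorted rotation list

All 12 rotations (rotation i = S[i:]+S[:i]):
  rot[0] = NNMNmmMNMmm$
  rot[1] = NMNmmMNMmm$N
  rot[2] = MNmmMNMmm$NN
  rot[3] = NmmMNMmm$NNM
  rot[4] = mmMNMmm$NNMN
  rot[5] = mMNMmm$NNMNm
  rot[6] = MNMmm$NNMNmm
  rot[7] = NMmm$NNMNmmM
  rot[8] = Mmm$NNMNmmMN
  rot[9] = mm$NNMNmmMNM
  rot[10] = m$NNMNmmMNMm
  rot[11] = $NNMNmmMNMmm
Sorted (with $ < everything):
  sorted[0] = $NNMNmmMNMmm  (last char: 'm')
  sorted[1] = MNMmm$NNMNmm  (last char: 'm')
  sorted[2] = MNmmMNMmm$NN  (last char: 'N')
  sorted[3] = Mmm$NNMNmmMN  (last char: 'N')
  sorted[4] = NMNmmMNMmm$N  (last char: 'N')
  sorted[5] = NMmm$NNMNmmM  (last char: 'M')
  sorted[6] = NNMNmmMNMmm$  (last char: '$')
  sorted[7] = NmmMNMmm$NNM  (last char: 'M')
  sorted[8] = m$NNMNmmMNMm  (last char: 'm')
  sorted[9] = mMNMmm$NNMNm  (last char: 'm')
  sorted[10] = mm$NNMNmmMNM  (last char: 'M')
  sorted[11] = mmMNMmm$NNMN  (last char: 'N')
Last column: mmNNNM$MmmMN
Original string S is at sorted index 6

Answer: mmNNNM$MmmMN
6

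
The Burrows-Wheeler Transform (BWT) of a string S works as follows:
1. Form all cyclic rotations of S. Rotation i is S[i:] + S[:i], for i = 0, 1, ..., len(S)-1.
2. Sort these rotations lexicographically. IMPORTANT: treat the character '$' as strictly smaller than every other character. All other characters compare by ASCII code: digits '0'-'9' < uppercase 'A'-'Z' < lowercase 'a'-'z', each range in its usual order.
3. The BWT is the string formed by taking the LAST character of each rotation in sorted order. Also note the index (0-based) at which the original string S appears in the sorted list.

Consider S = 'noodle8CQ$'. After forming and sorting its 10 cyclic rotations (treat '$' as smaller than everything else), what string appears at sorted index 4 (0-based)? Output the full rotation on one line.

Answer: dle8CQ$noo

Derivation:
All 10 rotations (rotation i = S[i:]+S[:i]):
  rot[0] = noodle8CQ$
  rot[1] = oodle8CQ$n
  rot[2] = odle8CQ$no
  rot[3] = dle8CQ$noo
  rot[4] = le8CQ$nood
  rot[5] = e8CQ$noodl
  rot[6] = 8CQ$noodle
  rot[7] = CQ$noodle8
  rot[8] = Q$noodle8C
  rot[9] = $noodle8CQ
Sorted (with $ < everything):
  sorted[0] = $noodle8CQ
  sorted[1] = 8CQ$noodle
  sorted[2] = CQ$noodle8
  sorted[3] = Q$noodle8C
  sorted[4] = dle8CQ$noo
  sorted[5] = e8CQ$noodl
  sorted[6] = le8CQ$nood
  sorted[7] = noodle8CQ$
  sorted[8] = odle8CQ$no
  sorted[9] = oodle8CQ$n
sorted[4] = dle8CQ$noo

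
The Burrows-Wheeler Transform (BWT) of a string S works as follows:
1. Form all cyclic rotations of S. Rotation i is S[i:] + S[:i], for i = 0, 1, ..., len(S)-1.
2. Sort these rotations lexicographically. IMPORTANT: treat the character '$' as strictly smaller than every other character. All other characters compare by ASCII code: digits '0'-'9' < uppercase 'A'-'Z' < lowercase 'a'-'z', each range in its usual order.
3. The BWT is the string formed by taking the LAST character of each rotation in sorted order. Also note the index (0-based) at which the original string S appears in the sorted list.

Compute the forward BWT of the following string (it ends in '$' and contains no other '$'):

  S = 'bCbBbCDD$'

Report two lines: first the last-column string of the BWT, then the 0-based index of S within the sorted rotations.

Answer: DbbbDCCB$
8

Derivation:
All 9 rotations (rotation i = S[i:]+S[:i]):
  rot[0] = bCbBbCDD$
  rot[1] = CbBbCDD$b
  rot[2] = bBbCDD$bC
  rot[3] = BbCDD$bCb
  rot[4] = bCDD$bCbB
  rot[5] = CDD$bCbBb
  rot[6] = DD$bCbBbC
  rot[7] = D$bCbBbCD
  rot[8] = $bCbBbCDD
Sorted (with $ < everything):
  sorted[0] = $bCbBbCDD  (last char: 'D')
  sorted[1] = BbCDD$bCb  (last char: 'b')
  sorted[2] = CDD$bCbBb  (last char: 'b')
  sorted[3] = CbBbCDD$b  (last char: 'b')
  sorted[4] = D$bCbBbCD  (last char: 'D')
  sorted[5] = DD$bCbBbC  (last char: 'C')
  sorted[6] = bBbCDD$bC  (last char: 'C')
  sorted[7] = bCDD$bCbB  (last char: 'B')
  sorted[8] = bCbBbCDD$  (last char: '$')
Last column: DbbbDCCB$
Original string S is at sorted index 8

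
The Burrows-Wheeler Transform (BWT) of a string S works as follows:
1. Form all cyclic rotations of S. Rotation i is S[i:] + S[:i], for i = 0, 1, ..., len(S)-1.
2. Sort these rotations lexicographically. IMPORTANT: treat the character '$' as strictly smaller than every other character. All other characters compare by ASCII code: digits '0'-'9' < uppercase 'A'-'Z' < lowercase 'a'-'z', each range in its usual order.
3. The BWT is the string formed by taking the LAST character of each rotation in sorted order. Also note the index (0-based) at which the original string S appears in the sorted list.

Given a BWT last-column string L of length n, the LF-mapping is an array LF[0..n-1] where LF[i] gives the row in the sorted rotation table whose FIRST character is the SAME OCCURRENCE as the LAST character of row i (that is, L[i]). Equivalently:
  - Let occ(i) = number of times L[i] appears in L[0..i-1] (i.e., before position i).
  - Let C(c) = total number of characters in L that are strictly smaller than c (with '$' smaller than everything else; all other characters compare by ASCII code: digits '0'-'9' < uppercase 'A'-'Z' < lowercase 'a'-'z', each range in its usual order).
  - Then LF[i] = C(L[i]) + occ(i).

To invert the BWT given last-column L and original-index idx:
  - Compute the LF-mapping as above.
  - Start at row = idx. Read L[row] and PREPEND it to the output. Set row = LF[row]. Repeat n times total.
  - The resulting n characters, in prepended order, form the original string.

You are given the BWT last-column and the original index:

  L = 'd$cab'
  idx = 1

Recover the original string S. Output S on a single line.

Answer: acbd$

Derivation:
LF mapping: 4 0 3 1 2
Walk LF starting at row 1, prepending L[row]:
  step 1: row=1, L[1]='$', prepend. Next row=LF[1]=0
  step 2: row=0, L[0]='d', prepend. Next row=LF[0]=4
  step 3: row=4, L[4]='b', prepend. Next row=LF[4]=2
  step 4: row=2, L[2]='c', prepend. Next row=LF[2]=3
  step 5: row=3, L[3]='a', prepend. Next row=LF[3]=1
Reversed output: acbd$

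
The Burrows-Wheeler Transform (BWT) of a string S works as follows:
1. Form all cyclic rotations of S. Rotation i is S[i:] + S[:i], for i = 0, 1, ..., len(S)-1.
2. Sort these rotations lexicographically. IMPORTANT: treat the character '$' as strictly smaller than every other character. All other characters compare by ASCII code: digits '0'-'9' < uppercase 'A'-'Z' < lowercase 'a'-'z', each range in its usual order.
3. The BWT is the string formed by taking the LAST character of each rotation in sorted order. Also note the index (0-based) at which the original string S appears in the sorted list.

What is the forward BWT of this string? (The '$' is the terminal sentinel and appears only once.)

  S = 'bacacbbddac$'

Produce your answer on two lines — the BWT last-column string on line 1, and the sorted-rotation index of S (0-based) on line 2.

All 12 rotations (rotation i = S[i:]+S[:i]):
  rot[0] = bacacbbddac$
  rot[1] = acacbbddac$b
  rot[2] = cacbbddac$ba
  rot[3] = acbbddac$bac
  rot[4] = cbbddac$baca
  rot[5] = bbddac$bacac
  rot[6] = bddac$bacacb
  rot[7] = ddac$bacacbb
  rot[8] = dac$bacacbbd
  rot[9] = ac$bacacbbdd
  rot[10] = c$bacacbbdda
  rot[11] = $bacacbbddac
Sorted (with $ < everything):
  sorted[0] = $bacacbbddac  (last char: 'c')
  sorted[1] = ac$bacacbbdd  (last char: 'd')
  sorted[2] = acacbbddac$b  (last char: 'b')
  sorted[3] = acbbddac$bac  (last char: 'c')
  sorted[4] = bacacbbddac$  (last char: '$')
  sorted[5] = bbddac$bacac  (last char: 'c')
  sorted[6] = bddac$bacacb  (last char: 'b')
  sorted[7] = c$bacacbbdda  (last char: 'a')
  sorted[8] = cacbbddac$ba  (last char: 'a')
  sorted[9] = cbbddac$baca  (last char: 'a')
  sorted[10] = dac$bacacbbd  (last char: 'd')
  sorted[11] = ddac$bacacbb  (last char: 'b')
Last column: cdbc$cbaaadb
Original string S is at sorted index 4

Answer: cdbc$cbaaadb
4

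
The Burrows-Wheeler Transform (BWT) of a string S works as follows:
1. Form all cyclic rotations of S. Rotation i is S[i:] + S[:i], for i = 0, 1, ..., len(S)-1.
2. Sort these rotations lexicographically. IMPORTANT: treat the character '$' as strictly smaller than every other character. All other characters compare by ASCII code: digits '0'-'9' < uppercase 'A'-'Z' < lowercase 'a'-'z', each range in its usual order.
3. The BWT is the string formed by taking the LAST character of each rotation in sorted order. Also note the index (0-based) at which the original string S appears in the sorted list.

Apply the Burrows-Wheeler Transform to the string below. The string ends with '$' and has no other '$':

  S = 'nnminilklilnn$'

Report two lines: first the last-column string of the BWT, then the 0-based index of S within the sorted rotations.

Answer: nnlmlkiinninl$
13

Derivation:
All 14 rotations (rotation i = S[i:]+S[:i]):
  rot[0] = nnminilklilnn$
  rot[1] = nminilklilnn$n
  rot[2] = minilklilnn$nn
  rot[3] = inilklilnn$nnm
  rot[4] = nilklilnn$nnmi
  rot[5] = ilklilnn$nnmin
  rot[6] = lklilnn$nnmini
  rot[7] = klilnn$nnminil
  rot[8] = lilnn$nnminilk
  rot[9] = ilnn$nnminilkl
  rot[10] = lnn$nnminilkli
  rot[11] = nn$nnminilklil
  rot[12] = n$nnminilkliln
  rot[13] = $nnminilklilnn
Sorted (with $ < everything):
  sorted[0] = $nnminilklilnn  (last char: 'n')
  sorted[1] = ilklilnn$nnmin  (last char: 'n')
  sorted[2] = ilnn$nnminilkl  (last char: 'l')
  sorted[3] = inilklilnn$nnm  (last char: 'm')
  sorted[4] = klilnn$nnminil  (last char: 'l')
  sorted[5] = lilnn$nnminilk  (last char: 'k')
  sorted[6] = lklilnn$nnmini  (last char: 'i')
  sorted[7] = lnn$nnminilkli  (last char: 'i')
  sorted[8] = minilklilnn$nn  (last char: 'n')
  sorted[9] = n$nnminilkliln  (last char: 'n')
  sorted[10] = nilklilnn$nnmi  (last char: 'i')
  sorted[11] = nminilklilnn$n  (last char: 'n')
  sorted[12] = nn$nnminilklil  (last char: 'l')
  sorted[13] = nnminilklilnn$  (last char: '$')
Last column: nnlmlkiinninl$
Original string S is at sorted index 13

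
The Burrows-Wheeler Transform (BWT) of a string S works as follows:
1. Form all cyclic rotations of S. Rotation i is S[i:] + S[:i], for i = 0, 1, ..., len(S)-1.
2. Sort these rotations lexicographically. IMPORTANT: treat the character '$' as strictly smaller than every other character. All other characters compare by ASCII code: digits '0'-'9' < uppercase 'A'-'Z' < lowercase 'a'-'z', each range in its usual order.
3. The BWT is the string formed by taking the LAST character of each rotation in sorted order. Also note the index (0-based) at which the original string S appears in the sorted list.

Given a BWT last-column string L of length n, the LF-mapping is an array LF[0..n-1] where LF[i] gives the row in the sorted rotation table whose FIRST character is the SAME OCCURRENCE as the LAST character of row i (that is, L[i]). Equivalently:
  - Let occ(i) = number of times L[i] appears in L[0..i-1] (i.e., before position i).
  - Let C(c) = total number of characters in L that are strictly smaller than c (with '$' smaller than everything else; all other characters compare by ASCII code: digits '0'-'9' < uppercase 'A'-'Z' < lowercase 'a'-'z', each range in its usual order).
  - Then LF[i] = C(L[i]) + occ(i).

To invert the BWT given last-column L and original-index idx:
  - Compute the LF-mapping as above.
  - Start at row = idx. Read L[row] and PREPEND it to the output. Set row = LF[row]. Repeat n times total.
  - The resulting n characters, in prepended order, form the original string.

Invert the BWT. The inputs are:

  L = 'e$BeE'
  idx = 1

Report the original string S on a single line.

LF mapping: 3 0 1 4 2
Walk LF starting at row 1, prepending L[row]:
  step 1: row=1, L[1]='$', prepend. Next row=LF[1]=0
  step 2: row=0, L[0]='e', prepend. Next row=LF[0]=3
  step 3: row=3, L[3]='e', prepend. Next row=LF[3]=4
  step 4: row=4, L[4]='E', prepend. Next row=LF[4]=2
  step 5: row=2, L[2]='B', prepend. Next row=LF[2]=1
Reversed output: BEee$

Answer: BEee$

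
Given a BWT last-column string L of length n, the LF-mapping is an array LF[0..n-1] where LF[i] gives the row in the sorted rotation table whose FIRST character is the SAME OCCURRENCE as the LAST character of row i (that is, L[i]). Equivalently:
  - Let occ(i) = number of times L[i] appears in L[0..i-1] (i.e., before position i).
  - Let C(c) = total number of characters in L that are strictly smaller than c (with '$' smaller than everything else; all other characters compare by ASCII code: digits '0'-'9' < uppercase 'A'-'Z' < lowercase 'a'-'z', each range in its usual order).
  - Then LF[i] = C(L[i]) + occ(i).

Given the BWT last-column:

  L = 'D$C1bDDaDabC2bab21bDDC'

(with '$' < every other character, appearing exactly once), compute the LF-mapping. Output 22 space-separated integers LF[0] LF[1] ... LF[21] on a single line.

Answer: 8 0 5 1 17 9 10 14 11 15 18 6 3 19 16 20 4 2 21 12 13 7

Derivation:
Char counts: '$':1, '1':2, '2':2, 'C':3, 'D':6, 'a':3, 'b':5
C (first-col start): C('$')=0, C('1')=1, C('2')=3, C('C')=5, C('D')=8, C('a')=14, C('b')=17
L[0]='D': occ=0, LF[0]=C('D')+0=8+0=8
L[1]='$': occ=0, LF[1]=C('$')+0=0+0=0
L[2]='C': occ=0, LF[2]=C('C')+0=5+0=5
L[3]='1': occ=0, LF[3]=C('1')+0=1+0=1
L[4]='b': occ=0, LF[4]=C('b')+0=17+0=17
L[5]='D': occ=1, LF[5]=C('D')+1=8+1=9
L[6]='D': occ=2, LF[6]=C('D')+2=8+2=10
L[7]='a': occ=0, LF[7]=C('a')+0=14+0=14
L[8]='D': occ=3, LF[8]=C('D')+3=8+3=11
L[9]='a': occ=1, LF[9]=C('a')+1=14+1=15
L[10]='b': occ=1, LF[10]=C('b')+1=17+1=18
L[11]='C': occ=1, LF[11]=C('C')+1=5+1=6
L[12]='2': occ=0, LF[12]=C('2')+0=3+0=3
L[13]='b': occ=2, LF[13]=C('b')+2=17+2=19
L[14]='a': occ=2, LF[14]=C('a')+2=14+2=16
L[15]='b': occ=3, LF[15]=C('b')+3=17+3=20
L[16]='2': occ=1, LF[16]=C('2')+1=3+1=4
L[17]='1': occ=1, LF[17]=C('1')+1=1+1=2
L[18]='b': occ=4, LF[18]=C('b')+4=17+4=21
L[19]='D': occ=4, LF[19]=C('D')+4=8+4=12
L[20]='D': occ=5, LF[20]=C('D')+5=8+5=13
L[21]='C': occ=2, LF[21]=C('C')+2=5+2=7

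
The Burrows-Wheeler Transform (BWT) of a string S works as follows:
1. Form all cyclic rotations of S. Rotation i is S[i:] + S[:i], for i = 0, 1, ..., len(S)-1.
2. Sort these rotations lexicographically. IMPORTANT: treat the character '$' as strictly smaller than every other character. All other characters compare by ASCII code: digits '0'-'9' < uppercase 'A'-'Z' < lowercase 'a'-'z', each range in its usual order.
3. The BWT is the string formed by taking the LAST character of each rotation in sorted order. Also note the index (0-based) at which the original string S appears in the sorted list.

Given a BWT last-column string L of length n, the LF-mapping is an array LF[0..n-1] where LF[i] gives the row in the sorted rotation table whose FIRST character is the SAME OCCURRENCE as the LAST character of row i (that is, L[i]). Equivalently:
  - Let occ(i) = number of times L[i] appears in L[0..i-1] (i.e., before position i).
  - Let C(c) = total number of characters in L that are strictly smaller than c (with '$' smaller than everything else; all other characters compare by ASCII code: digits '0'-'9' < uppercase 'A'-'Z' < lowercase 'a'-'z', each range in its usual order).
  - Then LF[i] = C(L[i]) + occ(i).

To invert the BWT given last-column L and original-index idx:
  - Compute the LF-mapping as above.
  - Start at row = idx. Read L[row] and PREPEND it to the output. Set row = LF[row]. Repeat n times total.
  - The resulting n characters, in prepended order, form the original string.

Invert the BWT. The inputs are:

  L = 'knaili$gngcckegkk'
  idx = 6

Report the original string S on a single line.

LF mapping: 10 15 1 8 14 9 0 5 16 6 2 3 11 4 7 12 13
Walk LF starting at row 6, prepending L[row]:
  step 1: row=6, L[6]='$', prepend. Next row=LF[6]=0
  step 2: row=0, L[0]='k', prepend. Next row=LF[0]=10
  step 3: row=10, L[10]='c', prepend. Next row=LF[10]=2
  step 4: row=2, L[2]='a', prepend. Next row=LF[2]=1
  step 5: row=1, L[1]='n', prepend. Next row=LF[1]=15
  step 6: row=15, L[15]='k', prepend. Next row=LF[15]=12
  step 7: row=12, L[12]='k', prepend. Next row=LF[12]=11
  step 8: row=11, L[11]='c', prepend. Next row=LF[11]=3
  step 9: row=3, L[3]='i', prepend. Next row=LF[3]=8
  step 10: row=8, L[8]='n', prepend. Next row=LF[8]=16
  step 11: row=16, L[16]='k', prepend. Next row=LF[16]=13
  step 12: row=13, L[13]='e', prepend. Next row=LF[13]=4
  step 13: row=4, L[4]='l', prepend. Next row=LF[4]=14
  step 14: row=14, L[14]='g', prepend. Next row=LF[14]=7
  step 15: row=7, L[7]='g', prepend. Next row=LF[7]=5
  step 16: row=5, L[5]='i', prepend. Next row=LF[5]=9
  step 17: row=9, L[9]='g', prepend. Next row=LF[9]=6
Reversed output: giggleknickknack$

Answer: giggleknickknack$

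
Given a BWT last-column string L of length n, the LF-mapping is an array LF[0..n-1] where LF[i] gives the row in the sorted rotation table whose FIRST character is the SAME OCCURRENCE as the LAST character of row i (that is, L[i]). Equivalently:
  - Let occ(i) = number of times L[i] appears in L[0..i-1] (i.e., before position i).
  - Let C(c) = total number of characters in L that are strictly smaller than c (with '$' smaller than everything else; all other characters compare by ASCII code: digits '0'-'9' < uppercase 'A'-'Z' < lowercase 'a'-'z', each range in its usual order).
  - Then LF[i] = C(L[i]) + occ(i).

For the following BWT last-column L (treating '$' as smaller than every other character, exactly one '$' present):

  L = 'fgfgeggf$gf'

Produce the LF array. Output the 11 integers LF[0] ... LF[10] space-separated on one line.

Char counts: '$':1, 'e':1, 'f':4, 'g':5
C (first-col start): C('$')=0, C('e')=1, C('f')=2, C('g')=6
L[0]='f': occ=0, LF[0]=C('f')+0=2+0=2
L[1]='g': occ=0, LF[1]=C('g')+0=6+0=6
L[2]='f': occ=1, LF[2]=C('f')+1=2+1=3
L[3]='g': occ=1, LF[3]=C('g')+1=6+1=7
L[4]='e': occ=0, LF[4]=C('e')+0=1+0=1
L[5]='g': occ=2, LF[5]=C('g')+2=6+2=8
L[6]='g': occ=3, LF[6]=C('g')+3=6+3=9
L[7]='f': occ=2, LF[7]=C('f')+2=2+2=4
L[8]='$': occ=0, LF[8]=C('$')+0=0+0=0
L[9]='g': occ=4, LF[9]=C('g')+4=6+4=10
L[10]='f': occ=3, LF[10]=C('f')+3=2+3=5

Answer: 2 6 3 7 1 8 9 4 0 10 5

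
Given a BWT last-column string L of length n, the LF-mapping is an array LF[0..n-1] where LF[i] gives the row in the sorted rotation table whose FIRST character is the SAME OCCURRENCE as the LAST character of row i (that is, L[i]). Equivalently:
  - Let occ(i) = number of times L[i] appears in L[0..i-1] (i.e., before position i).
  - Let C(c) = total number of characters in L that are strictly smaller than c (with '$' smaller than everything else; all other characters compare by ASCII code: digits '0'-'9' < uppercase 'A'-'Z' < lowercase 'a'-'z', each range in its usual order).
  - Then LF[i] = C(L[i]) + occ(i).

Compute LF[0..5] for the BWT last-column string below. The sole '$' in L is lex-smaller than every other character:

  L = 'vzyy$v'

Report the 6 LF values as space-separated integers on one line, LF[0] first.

Char counts: '$':1, 'v':2, 'y':2, 'z':1
C (first-col start): C('$')=0, C('v')=1, C('y')=3, C('z')=5
L[0]='v': occ=0, LF[0]=C('v')+0=1+0=1
L[1]='z': occ=0, LF[1]=C('z')+0=5+0=5
L[2]='y': occ=0, LF[2]=C('y')+0=3+0=3
L[3]='y': occ=1, LF[3]=C('y')+1=3+1=4
L[4]='$': occ=0, LF[4]=C('$')+0=0+0=0
L[5]='v': occ=1, LF[5]=C('v')+1=1+1=2

Answer: 1 5 3 4 0 2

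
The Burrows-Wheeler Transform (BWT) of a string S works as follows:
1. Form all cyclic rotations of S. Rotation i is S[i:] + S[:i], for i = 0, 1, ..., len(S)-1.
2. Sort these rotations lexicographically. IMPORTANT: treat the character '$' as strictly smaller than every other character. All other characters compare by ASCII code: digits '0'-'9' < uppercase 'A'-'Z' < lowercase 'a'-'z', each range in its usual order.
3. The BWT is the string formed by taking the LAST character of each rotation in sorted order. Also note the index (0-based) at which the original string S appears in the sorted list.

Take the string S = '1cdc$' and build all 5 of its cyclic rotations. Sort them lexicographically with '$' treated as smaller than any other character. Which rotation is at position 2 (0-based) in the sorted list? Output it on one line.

All 5 rotations (rotation i = S[i:]+S[:i]):
  rot[0] = 1cdc$
  rot[1] = cdc$1
  rot[2] = dc$1c
  rot[3] = c$1cd
  rot[4] = $1cdc
Sorted (with $ < everything):
  sorted[0] = $1cdc
  sorted[1] = 1cdc$
  sorted[2] = c$1cd
  sorted[3] = cdc$1
  sorted[4] = dc$1c
sorted[2] = c$1cd

Answer: c$1cd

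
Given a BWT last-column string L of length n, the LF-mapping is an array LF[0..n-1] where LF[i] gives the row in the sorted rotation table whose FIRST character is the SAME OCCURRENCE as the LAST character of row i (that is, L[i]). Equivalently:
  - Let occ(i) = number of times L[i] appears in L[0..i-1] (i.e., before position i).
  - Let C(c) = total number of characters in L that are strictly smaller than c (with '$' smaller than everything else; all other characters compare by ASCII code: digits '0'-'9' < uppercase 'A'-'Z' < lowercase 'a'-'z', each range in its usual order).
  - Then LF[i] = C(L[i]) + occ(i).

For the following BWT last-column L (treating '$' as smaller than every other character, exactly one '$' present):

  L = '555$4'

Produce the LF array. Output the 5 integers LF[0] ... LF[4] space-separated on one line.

Answer: 2 3 4 0 1

Derivation:
Char counts: '$':1, '4':1, '5':3
C (first-col start): C('$')=0, C('4')=1, C('5')=2
L[0]='5': occ=0, LF[0]=C('5')+0=2+0=2
L[1]='5': occ=1, LF[1]=C('5')+1=2+1=3
L[2]='5': occ=2, LF[2]=C('5')+2=2+2=4
L[3]='$': occ=0, LF[3]=C('$')+0=0+0=0
L[4]='4': occ=0, LF[4]=C('4')+0=1+0=1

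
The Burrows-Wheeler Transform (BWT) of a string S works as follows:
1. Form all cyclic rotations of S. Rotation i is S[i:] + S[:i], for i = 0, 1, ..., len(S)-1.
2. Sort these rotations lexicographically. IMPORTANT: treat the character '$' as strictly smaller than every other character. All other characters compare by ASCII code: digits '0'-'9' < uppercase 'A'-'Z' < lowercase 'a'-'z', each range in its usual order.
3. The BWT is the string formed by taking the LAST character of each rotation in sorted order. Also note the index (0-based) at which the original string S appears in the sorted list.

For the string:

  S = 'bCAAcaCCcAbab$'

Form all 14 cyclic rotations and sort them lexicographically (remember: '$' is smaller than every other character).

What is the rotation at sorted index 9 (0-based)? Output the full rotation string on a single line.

All 14 rotations (rotation i = S[i:]+S[:i]):
  rot[0] = bCAAcaCCcAbab$
  rot[1] = CAAcaCCcAbab$b
  rot[2] = AAcaCCcAbab$bC
  rot[3] = AcaCCcAbab$bCA
  rot[4] = caCCcAbab$bCAA
  rot[5] = aCCcAbab$bCAAc
  rot[6] = CCcAbab$bCAAca
  rot[7] = CcAbab$bCAAcaC
  rot[8] = cAbab$bCAAcaCC
  rot[9] = Abab$bCAAcaCCc
  rot[10] = bab$bCAAcaCCcA
  rot[11] = ab$bCAAcaCCcAb
  rot[12] = b$bCAAcaCCcAba
  rot[13] = $bCAAcaCCcAbab
Sorted (with $ < everything):
  sorted[0] = $bCAAcaCCcAbab
  sorted[1] = AAcaCCcAbab$bC
  sorted[2] = Abab$bCAAcaCCc
  sorted[3] = AcaCCcAbab$bCA
  sorted[4] = CAAcaCCcAbab$b
  sorted[5] = CCcAbab$bCAAca
  sorted[6] = CcAbab$bCAAcaC
  sorted[7] = aCCcAbab$bCAAc
  sorted[8] = ab$bCAAcaCCcAb
  sorted[9] = b$bCAAcaCCcAba
  sorted[10] = bCAAcaCCcAbab$
  sorted[11] = bab$bCAAcaCCcA
  sorted[12] = cAbab$bCAAcaCC
  sorted[13] = caCCcAbab$bCAA
sorted[9] = b$bCAAcaCCcAba

Answer: b$bCAAcaCCcAba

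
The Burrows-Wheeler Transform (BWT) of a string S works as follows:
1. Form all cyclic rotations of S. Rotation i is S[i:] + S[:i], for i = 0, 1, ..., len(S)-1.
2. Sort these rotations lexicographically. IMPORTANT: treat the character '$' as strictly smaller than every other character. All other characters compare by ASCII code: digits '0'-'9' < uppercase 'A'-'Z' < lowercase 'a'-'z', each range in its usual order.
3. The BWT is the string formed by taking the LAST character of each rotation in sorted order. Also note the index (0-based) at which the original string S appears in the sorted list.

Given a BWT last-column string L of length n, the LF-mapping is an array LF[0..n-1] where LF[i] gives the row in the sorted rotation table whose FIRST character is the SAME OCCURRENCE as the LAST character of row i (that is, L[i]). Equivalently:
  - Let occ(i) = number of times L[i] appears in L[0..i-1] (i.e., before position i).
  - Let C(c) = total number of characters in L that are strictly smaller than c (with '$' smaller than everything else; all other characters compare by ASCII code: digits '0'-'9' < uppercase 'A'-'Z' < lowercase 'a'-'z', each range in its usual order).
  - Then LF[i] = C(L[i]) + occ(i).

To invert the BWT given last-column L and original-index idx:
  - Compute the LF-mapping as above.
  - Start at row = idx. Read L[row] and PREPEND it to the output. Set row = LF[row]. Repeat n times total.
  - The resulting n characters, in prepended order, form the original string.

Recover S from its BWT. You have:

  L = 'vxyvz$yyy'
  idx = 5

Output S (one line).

Answer: yyyzyvxv$

Derivation:
LF mapping: 1 3 4 2 8 0 5 6 7
Walk LF starting at row 5, prepending L[row]:
  step 1: row=5, L[5]='$', prepend. Next row=LF[5]=0
  step 2: row=0, L[0]='v', prepend. Next row=LF[0]=1
  step 3: row=1, L[1]='x', prepend. Next row=LF[1]=3
  step 4: row=3, L[3]='v', prepend. Next row=LF[3]=2
  step 5: row=2, L[2]='y', prepend. Next row=LF[2]=4
  step 6: row=4, L[4]='z', prepend. Next row=LF[4]=8
  step 7: row=8, L[8]='y', prepend. Next row=LF[8]=7
  step 8: row=7, L[7]='y', prepend. Next row=LF[7]=6
  step 9: row=6, L[6]='y', prepend. Next row=LF[6]=5
Reversed output: yyyzyvxv$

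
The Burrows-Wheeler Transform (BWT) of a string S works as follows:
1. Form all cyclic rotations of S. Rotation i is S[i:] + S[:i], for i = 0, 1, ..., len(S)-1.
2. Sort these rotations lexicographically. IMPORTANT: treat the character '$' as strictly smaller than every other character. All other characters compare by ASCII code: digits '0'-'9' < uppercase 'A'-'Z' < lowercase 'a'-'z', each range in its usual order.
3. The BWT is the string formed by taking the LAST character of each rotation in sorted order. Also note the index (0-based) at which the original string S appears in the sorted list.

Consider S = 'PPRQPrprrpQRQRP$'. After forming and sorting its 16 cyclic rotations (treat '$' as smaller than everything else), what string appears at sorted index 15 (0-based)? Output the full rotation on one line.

All 16 rotations (rotation i = S[i:]+S[:i]):
  rot[0] = PPRQPrprrpQRQRP$
  rot[1] = PRQPrprrpQRQRP$P
  rot[2] = RQPrprrpQRQRP$PP
  rot[3] = QPrprrpQRQRP$PPR
  rot[4] = PrprrpQRQRP$PPRQ
  rot[5] = rprrpQRQRP$PPRQP
  rot[6] = prrpQRQRP$PPRQPr
  rot[7] = rrpQRQRP$PPRQPrp
  rot[8] = rpQRQRP$PPRQPrpr
  rot[9] = pQRQRP$PPRQPrprr
  rot[10] = QRQRP$PPRQPrprrp
  rot[11] = RQRP$PPRQPrprrpQ
  rot[12] = QRP$PPRQPrprrpQR
  rot[13] = RP$PPRQPrprrpQRQ
  rot[14] = P$PPRQPrprrpQRQR
  rot[15] = $PPRQPrprrpQRQRP
Sorted (with $ < everything):
  sorted[0] = $PPRQPrprrpQRQRP
  sorted[1] = P$PPRQPrprrpQRQR
  sorted[2] = PPRQPrprrpQRQRP$
  sorted[3] = PRQPrprrpQRQRP$P
  sorted[4] = PrprrpQRQRP$PPRQ
  sorted[5] = QPrprrpQRQRP$PPR
  sorted[6] = QRP$PPRQPrprrpQR
  sorted[7] = QRQRP$PPRQPrprrp
  sorted[8] = RP$PPRQPrprrpQRQ
  sorted[9] = RQPrprrpQRQRP$PP
  sorted[10] = RQRP$PPRQPrprrpQ
  sorted[11] = pQRQRP$PPRQPrprr
  sorted[12] = prrpQRQRP$PPRQPr
  sorted[13] = rpQRQRP$PPRQPrpr
  sorted[14] = rprrpQRQRP$PPRQP
  sorted[15] = rrpQRQRP$PPRQPrp
sorted[15] = rrpQRQRP$PPRQPrp

Answer: rrpQRQRP$PPRQPrp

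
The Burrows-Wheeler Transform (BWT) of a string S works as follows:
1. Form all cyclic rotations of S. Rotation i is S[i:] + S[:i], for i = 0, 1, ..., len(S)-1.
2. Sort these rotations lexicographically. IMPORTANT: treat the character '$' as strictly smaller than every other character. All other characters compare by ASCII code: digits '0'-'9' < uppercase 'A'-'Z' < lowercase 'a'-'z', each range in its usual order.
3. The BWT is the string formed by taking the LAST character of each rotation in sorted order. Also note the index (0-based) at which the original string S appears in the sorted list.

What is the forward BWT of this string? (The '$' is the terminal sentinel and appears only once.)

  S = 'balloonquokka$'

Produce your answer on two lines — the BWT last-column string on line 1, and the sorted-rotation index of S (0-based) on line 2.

All 14 rotations (rotation i = S[i:]+S[:i]):
  rot[0] = balloonquokka$
  rot[1] = alloonquokka$b
  rot[2] = lloonquokka$ba
  rot[3] = loonquokka$bal
  rot[4] = oonquokka$ball
  rot[5] = onquokka$ballo
  rot[6] = nquokka$balloo
  rot[7] = quokka$balloon
  rot[8] = uokka$balloonq
  rot[9] = okka$balloonqu
  rot[10] = kka$balloonquo
  rot[11] = ka$balloonquok
  rot[12] = a$balloonquokk
  rot[13] = $balloonquokka
Sorted (with $ < everything):
  sorted[0] = $balloonquokka  (last char: 'a')
  sorted[1] = a$balloonquokk  (last char: 'k')
  sorted[2] = alloonquokka$b  (last char: 'b')
  sorted[3] = balloonquokka$  (last char: '$')
  sorted[4] = ka$balloonquok  (last char: 'k')
  sorted[5] = kka$balloonquo  (last char: 'o')
  sorted[6] = lloonquokka$ba  (last char: 'a')
  sorted[7] = loonquokka$bal  (last char: 'l')
  sorted[8] = nquokka$balloo  (last char: 'o')
  sorted[9] = okka$balloonqu  (last char: 'u')
  sorted[10] = onquokka$ballo  (last char: 'o')
  sorted[11] = oonquokka$ball  (last char: 'l')
  sorted[12] = quokka$balloon  (last char: 'n')
  sorted[13] = uokka$balloonq  (last char: 'q')
Last column: akb$koalouolnq
Original string S is at sorted index 3

Answer: akb$koalouolnq
3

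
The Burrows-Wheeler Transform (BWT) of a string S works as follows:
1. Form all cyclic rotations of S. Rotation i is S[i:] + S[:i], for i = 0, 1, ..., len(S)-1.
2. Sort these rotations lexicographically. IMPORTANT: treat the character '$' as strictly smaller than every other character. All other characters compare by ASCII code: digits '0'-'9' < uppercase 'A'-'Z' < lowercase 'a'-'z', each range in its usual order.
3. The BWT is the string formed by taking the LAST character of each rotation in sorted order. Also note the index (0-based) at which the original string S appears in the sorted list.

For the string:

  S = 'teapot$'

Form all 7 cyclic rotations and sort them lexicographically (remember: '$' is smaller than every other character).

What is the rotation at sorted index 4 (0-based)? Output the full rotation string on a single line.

Answer: pot$tea

Derivation:
All 7 rotations (rotation i = S[i:]+S[:i]):
  rot[0] = teapot$
  rot[1] = eapot$t
  rot[2] = apot$te
  rot[3] = pot$tea
  rot[4] = ot$teap
  rot[5] = t$teapo
  rot[6] = $teapot
Sorted (with $ < everything):
  sorted[0] = $teapot
  sorted[1] = apot$te
  sorted[2] = eapot$t
  sorted[3] = ot$teap
  sorted[4] = pot$tea
  sorted[5] = t$teapo
  sorted[6] = teapot$
sorted[4] = pot$tea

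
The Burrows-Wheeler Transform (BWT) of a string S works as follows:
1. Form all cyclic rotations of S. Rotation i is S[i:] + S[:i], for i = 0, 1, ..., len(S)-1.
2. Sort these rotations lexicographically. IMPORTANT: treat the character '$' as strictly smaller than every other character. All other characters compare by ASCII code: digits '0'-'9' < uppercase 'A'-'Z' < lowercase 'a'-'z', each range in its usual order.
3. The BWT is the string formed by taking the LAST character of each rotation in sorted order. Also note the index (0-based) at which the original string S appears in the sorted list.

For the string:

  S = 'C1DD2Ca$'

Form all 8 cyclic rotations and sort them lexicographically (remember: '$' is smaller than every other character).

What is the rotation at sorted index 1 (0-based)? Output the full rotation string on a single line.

All 8 rotations (rotation i = S[i:]+S[:i]):
  rot[0] = C1DD2Ca$
  rot[1] = 1DD2Ca$C
  rot[2] = DD2Ca$C1
  rot[3] = D2Ca$C1D
  rot[4] = 2Ca$C1DD
  rot[5] = Ca$C1DD2
  rot[6] = a$C1DD2C
  rot[7] = $C1DD2Ca
Sorted (with $ < everything):
  sorted[0] = $C1DD2Ca
  sorted[1] = 1DD2Ca$C
  sorted[2] = 2Ca$C1DD
  sorted[3] = C1DD2Ca$
  sorted[4] = Ca$C1DD2
  sorted[5] = D2Ca$C1D
  sorted[6] = DD2Ca$C1
  sorted[7] = a$C1DD2C
sorted[1] = 1DD2Ca$C

Answer: 1DD2Ca$C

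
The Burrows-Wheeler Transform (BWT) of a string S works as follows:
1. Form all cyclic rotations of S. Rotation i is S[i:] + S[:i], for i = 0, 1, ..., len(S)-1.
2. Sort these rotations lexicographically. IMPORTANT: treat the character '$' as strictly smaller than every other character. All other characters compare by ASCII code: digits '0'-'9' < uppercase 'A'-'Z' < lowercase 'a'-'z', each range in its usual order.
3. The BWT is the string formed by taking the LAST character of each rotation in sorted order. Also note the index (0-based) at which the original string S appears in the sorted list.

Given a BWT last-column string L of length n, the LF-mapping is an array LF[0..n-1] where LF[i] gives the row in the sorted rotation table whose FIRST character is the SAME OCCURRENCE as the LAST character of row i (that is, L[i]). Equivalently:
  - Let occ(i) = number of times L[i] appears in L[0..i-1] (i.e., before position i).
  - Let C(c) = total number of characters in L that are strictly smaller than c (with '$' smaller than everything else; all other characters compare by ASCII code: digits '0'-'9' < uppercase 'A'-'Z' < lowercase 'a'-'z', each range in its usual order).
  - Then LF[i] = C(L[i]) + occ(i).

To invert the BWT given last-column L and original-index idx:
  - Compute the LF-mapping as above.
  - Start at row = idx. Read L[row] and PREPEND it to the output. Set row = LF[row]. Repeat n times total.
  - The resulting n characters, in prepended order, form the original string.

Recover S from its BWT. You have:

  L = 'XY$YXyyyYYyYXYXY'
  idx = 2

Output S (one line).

Answer: XXyYYYYyYyYXyYX$

Derivation:
LF mapping: 1 5 0 6 2 12 13 14 7 8 15 9 3 10 4 11
Walk LF starting at row 2, prepending L[row]:
  step 1: row=2, L[2]='$', prepend. Next row=LF[2]=0
  step 2: row=0, L[0]='X', prepend. Next row=LF[0]=1
  step 3: row=1, L[1]='Y', prepend. Next row=LF[1]=5
  step 4: row=5, L[5]='y', prepend. Next row=LF[5]=12
  step 5: row=12, L[12]='X', prepend. Next row=LF[12]=3
  step 6: row=3, L[3]='Y', prepend. Next row=LF[3]=6
  step 7: row=6, L[6]='y', prepend. Next row=LF[6]=13
  step 8: row=13, L[13]='Y', prepend. Next row=LF[13]=10
  step 9: row=10, L[10]='y', prepend. Next row=LF[10]=15
  step 10: row=15, L[15]='Y', prepend. Next row=LF[15]=11
  step 11: row=11, L[11]='Y', prepend. Next row=LF[11]=9
  step 12: row=9, L[9]='Y', prepend. Next row=LF[9]=8
  step 13: row=8, L[8]='Y', prepend. Next row=LF[8]=7
  step 14: row=7, L[7]='y', prepend. Next row=LF[7]=14
  step 15: row=14, L[14]='X', prepend. Next row=LF[14]=4
  step 16: row=4, L[4]='X', prepend. Next row=LF[4]=2
Reversed output: XXyYYYYyYyYXyYX$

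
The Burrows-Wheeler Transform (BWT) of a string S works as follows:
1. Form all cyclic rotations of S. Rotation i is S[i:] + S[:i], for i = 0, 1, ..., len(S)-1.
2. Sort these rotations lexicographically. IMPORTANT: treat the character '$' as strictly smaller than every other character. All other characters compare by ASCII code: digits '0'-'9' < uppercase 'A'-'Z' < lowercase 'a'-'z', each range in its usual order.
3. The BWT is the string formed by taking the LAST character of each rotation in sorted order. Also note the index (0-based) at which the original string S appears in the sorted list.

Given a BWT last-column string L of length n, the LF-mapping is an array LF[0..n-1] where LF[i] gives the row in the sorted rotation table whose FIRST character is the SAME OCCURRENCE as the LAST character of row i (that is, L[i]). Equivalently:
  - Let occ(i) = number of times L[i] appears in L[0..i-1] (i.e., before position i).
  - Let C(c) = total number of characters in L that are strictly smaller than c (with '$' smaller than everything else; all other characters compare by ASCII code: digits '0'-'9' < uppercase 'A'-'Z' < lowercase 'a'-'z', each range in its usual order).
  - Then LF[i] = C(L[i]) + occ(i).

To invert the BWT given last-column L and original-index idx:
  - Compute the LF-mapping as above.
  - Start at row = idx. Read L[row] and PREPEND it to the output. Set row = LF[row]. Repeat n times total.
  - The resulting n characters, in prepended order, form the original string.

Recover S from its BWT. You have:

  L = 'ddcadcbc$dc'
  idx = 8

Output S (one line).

LF mapping: 7 8 3 1 9 4 2 5 0 10 6
Walk LF starting at row 8, prepending L[row]:
  step 1: row=8, L[8]='$', prepend. Next row=LF[8]=0
  step 2: row=0, L[0]='d', prepend. Next row=LF[0]=7
  step 3: row=7, L[7]='c', prepend. Next row=LF[7]=5
  step 4: row=5, L[5]='c', prepend. Next row=LF[5]=4
  step 5: row=4, L[4]='d', prepend. Next row=LF[4]=9
  step 6: row=9, L[9]='d', prepend. Next row=LF[9]=10
  step 7: row=10, L[10]='c', prepend. Next row=LF[10]=6
  step 8: row=6, L[6]='b', prepend. Next row=LF[6]=2
  step 9: row=2, L[2]='c', prepend. Next row=LF[2]=3
  step 10: row=3, L[3]='a', prepend. Next row=LF[3]=1
  step 11: row=1, L[1]='d', prepend. Next row=LF[1]=8
Reversed output: dacbcddccd$

Answer: dacbcddccd$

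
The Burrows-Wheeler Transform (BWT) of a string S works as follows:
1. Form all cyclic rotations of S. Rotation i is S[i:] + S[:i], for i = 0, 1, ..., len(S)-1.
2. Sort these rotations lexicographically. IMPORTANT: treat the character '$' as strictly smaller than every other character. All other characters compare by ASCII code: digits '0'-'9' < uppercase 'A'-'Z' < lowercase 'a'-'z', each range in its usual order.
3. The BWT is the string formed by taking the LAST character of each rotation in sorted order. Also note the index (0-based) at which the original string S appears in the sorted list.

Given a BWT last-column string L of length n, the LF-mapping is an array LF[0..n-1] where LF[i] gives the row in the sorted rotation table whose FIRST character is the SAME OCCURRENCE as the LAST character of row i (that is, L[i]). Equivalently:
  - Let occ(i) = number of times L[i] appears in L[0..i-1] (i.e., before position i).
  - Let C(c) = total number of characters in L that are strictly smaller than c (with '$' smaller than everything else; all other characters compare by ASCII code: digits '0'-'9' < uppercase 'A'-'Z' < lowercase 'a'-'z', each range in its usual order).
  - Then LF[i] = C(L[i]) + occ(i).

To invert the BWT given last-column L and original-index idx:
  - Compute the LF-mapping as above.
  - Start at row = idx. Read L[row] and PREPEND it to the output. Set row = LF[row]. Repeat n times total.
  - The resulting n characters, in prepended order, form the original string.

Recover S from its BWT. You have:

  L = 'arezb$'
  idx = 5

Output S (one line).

LF mapping: 1 4 3 5 2 0
Walk LF starting at row 5, prepending L[row]:
  step 1: row=5, L[5]='$', prepend. Next row=LF[5]=0
  step 2: row=0, L[0]='a', prepend. Next row=LF[0]=1
  step 3: row=1, L[1]='r', prepend. Next row=LF[1]=4
  step 4: row=4, L[4]='b', prepend. Next row=LF[4]=2
  step 5: row=2, L[2]='e', prepend. Next row=LF[2]=3
  step 6: row=3, L[3]='z', prepend. Next row=LF[3]=5
Reversed output: zebra$

Answer: zebra$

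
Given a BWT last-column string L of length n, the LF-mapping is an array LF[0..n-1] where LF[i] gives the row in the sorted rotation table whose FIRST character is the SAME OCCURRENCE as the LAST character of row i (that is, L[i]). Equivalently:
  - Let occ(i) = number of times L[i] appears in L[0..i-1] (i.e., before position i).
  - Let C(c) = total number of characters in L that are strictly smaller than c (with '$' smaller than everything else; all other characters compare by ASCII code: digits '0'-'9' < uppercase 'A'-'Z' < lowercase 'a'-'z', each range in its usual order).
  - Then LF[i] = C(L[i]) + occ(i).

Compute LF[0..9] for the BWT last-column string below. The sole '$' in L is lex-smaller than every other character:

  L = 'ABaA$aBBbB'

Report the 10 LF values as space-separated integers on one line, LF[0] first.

Char counts: '$':1, 'A':2, 'B':4, 'a':2, 'b':1
C (first-col start): C('$')=0, C('A')=1, C('B')=3, C('a')=7, C('b')=9
L[0]='A': occ=0, LF[0]=C('A')+0=1+0=1
L[1]='B': occ=0, LF[1]=C('B')+0=3+0=3
L[2]='a': occ=0, LF[2]=C('a')+0=7+0=7
L[3]='A': occ=1, LF[3]=C('A')+1=1+1=2
L[4]='$': occ=0, LF[4]=C('$')+0=0+0=0
L[5]='a': occ=1, LF[5]=C('a')+1=7+1=8
L[6]='B': occ=1, LF[6]=C('B')+1=3+1=4
L[7]='B': occ=2, LF[7]=C('B')+2=3+2=5
L[8]='b': occ=0, LF[8]=C('b')+0=9+0=9
L[9]='B': occ=3, LF[9]=C('B')+3=3+3=6

Answer: 1 3 7 2 0 8 4 5 9 6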